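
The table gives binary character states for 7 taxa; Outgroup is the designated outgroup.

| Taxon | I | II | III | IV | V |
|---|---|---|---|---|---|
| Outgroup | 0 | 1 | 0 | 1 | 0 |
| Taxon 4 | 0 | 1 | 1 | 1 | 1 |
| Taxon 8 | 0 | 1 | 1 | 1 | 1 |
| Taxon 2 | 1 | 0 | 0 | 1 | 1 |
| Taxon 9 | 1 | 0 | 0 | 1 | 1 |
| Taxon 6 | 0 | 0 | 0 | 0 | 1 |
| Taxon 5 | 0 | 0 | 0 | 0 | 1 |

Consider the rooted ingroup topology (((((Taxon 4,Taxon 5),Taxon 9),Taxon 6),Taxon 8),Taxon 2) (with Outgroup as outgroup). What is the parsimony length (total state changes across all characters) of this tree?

Map each character onto (((((Taxon 4,Taxon 5),Taxon 9),Taxon 6),Taxon 8),Taxon 2) (rooted by Outgroup) and count the minimum state changes it requires (Fitch parsimony):
I: 2; II: 3; III: 2; IV: 2; V: 1.
Total tree length = 10.

10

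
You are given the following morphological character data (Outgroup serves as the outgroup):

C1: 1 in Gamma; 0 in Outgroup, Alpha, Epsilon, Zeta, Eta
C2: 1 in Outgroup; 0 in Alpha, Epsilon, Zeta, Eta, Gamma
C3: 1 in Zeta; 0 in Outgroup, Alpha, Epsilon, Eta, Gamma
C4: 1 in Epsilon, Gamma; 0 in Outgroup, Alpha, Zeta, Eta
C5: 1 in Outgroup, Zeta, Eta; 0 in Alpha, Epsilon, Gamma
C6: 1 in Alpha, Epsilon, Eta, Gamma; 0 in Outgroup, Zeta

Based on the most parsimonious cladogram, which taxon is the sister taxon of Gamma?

Epsilon

Character polarity is set by the outgroup: the derived state is whichever differs from the outgroup's state, so for C2, C5 the derived state is '0', and for the remaining characters it is '1'.
C1 (derived state '1') is unique to Gamma (autapomorphy; uninformative for grouping).
All ingroup taxa share the derived state '0' for C2; it defines the ingroup but does not resolve relationships within it.
C3 (derived state '1') is unique to Zeta (autapomorphy; uninformative for grouping).
C4: derived state '1' in Epsilon and Gamma only — synapomorphy for {Epsilon, Gamma}.
C5 (derived state '0') is shared by Alpha, Epsilon, and Gamma — a synapomorphy uniting that clade.
C6: derived state '1' in Alpha, Epsilon, Eta, and Gamma only — synapomorphy for {Alpha, Epsilon, Eta, Gamma}.
Most parsimonious ingroup topology: (((Alpha,(Epsilon,Gamma)),Eta),Zeta).
Gamma and Epsilon form a cherry on this tree, so they are sister taxa.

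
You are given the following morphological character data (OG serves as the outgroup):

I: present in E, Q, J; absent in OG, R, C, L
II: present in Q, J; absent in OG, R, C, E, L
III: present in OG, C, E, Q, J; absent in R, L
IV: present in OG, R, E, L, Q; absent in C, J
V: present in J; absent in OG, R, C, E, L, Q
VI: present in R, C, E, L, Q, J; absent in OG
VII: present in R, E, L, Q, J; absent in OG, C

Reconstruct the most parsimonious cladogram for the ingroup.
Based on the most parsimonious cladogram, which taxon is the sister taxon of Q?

Character polarity is set by the outgroup: the derived state is whichever differs from the outgroup's state, so for III, IV the derived state is 'absent', and for the remaining characters it is 'present'.
Only E, J, and Q show the derived state 'present' for I, supporting them as a clade.
II (derived state 'present') is shared by J and Q — a synapomorphy uniting that clade.
Only L and R show the derived state 'absent' for III, supporting them as a clade.
IV groups C and J, which is incompatible with the clades supported by the remaining characters; treating it as convergent (homoplasy) costs fewer steps than any alternative tree.
V (derived state 'present') is unique to J (autapomorphy; uninformative for grouping).
VI (derived state 'present') is shared by all ingroup taxa — unites the whole ingroup.
VII: derived state 'present' in E, J, L, Q, and R only — synapomorphy for {E, J, L, Q, R}.
Most parsimonious ingroup topology: (((R,L),(E,(Q,J))),C).
Q and J form a cherry on this tree, so they are sister taxa.

J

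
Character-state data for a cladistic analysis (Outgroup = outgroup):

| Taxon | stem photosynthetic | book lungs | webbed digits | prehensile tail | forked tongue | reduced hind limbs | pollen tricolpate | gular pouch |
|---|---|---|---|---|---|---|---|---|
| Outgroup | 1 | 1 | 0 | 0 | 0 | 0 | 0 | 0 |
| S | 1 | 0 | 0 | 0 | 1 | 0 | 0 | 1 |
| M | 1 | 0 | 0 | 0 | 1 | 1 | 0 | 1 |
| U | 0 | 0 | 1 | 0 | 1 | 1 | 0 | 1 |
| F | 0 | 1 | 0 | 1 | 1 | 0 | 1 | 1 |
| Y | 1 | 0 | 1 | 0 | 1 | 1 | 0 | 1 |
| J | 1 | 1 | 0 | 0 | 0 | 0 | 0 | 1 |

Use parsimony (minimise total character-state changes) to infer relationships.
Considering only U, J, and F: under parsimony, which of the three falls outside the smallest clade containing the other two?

J

Character polarity is set by the outgroup: the derived state is whichever differs from the outgroup's state, so for stem photosynthetic, book lungs the derived state is '0', and for the remaining characters it is '1'.
stem photosynthetic groups F and U, which is incompatible with the clades supported by the remaining characters; treating it as convergent (homoplasy) costs fewer steps than any alternative tree.
book lungs: derived state '0' in M, S, U, and Y only — synapomorphy for {M, S, U, Y}.
webbed digits (derived state '1') is shared by U and Y — a synapomorphy uniting that clade.
prehensile tail: derived state '1' in F only — an autapomorphy, so it tells us nothing about relationships among taxa.
forked tongue (derived state '1') is shared by F, M, S, U, and Y — a synapomorphy uniting that clade.
reduced hind limbs: derived state '1' in M, U, and Y only — synapomorphy for {M, U, Y}.
pollen tricolpate (derived state '1') is unique to F (autapomorphy; uninformative for grouping).
All ingroup taxa share the derived state '1' for gular pouch; it defines the ingroup but does not resolve relationships within it.
Most parsimonious ingroup topology: (((S,(M,(U,Y))),F),J).
U and F share a more recent common ancestor with each other than either does with J, so J is the least closely related of the three.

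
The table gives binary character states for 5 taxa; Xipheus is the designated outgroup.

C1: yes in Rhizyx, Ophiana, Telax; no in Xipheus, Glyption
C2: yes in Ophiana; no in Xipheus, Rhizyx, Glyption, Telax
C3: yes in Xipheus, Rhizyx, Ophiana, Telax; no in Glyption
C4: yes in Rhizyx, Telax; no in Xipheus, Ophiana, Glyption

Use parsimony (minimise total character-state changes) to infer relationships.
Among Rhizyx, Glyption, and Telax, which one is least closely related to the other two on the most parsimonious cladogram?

Character polarity is set by the outgroup: the derived state is whichever differs from the outgroup's state, so for C3 the derived state is 'no', and for the remaining characters it is 'yes'.
Only Ophiana, Rhizyx, and Telax show the derived state 'yes' for C1, supporting them as a clade.
C2 (derived state 'yes') is unique to Ophiana (autapomorphy; uninformative for grouping).
C3 (derived state 'no') is unique to Glyption (autapomorphy; uninformative for grouping).
C4 (derived state 'yes') is shared by Rhizyx and Telax — a synapomorphy uniting that clade.
Most parsimonious ingroup topology: (((Rhizyx,Telax),Ophiana),Glyption).
Telax and Rhizyx share a more recent common ancestor with each other than either does with Glyption, so Glyption is the least closely related of the three.

Glyption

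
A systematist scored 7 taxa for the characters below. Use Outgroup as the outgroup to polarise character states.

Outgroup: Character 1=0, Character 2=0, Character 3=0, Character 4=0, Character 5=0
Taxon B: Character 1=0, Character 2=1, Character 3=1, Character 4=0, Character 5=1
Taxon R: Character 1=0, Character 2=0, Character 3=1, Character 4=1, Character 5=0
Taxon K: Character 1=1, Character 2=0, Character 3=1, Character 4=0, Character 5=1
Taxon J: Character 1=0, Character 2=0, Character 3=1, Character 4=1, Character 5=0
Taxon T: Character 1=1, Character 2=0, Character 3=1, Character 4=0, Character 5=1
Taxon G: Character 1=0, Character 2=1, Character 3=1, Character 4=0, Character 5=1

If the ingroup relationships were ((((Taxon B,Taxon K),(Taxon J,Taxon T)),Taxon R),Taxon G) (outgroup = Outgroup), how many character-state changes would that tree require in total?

10

Map each character onto ((((Taxon B,Taxon K),(Taxon J,Taxon T)),Taxon R),Taxon G) (rooted by Outgroup) and count the minimum state changes it requires (Fitch parsimony):
Character 1: 2; Character 2: 2; Character 3: 1; Character 4: 2; Character 5: 3.
Total tree length = 10.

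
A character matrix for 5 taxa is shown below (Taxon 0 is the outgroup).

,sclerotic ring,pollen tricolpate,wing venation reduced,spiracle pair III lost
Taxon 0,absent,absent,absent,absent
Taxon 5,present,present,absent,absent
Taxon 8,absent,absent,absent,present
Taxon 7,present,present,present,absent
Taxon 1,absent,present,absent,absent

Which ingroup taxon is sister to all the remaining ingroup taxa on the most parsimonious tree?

The outgroup has state 'absent' for every character, so 'present' is the derived state throughout.
sclerotic ring: derived state 'present' in Taxon 5 and Taxon 7 only — synapomorphy for {Taxon 5, Taxon 7}.
pollen tricolpate (derived state 'present') is shared by Taxon 1, Taxon 5, and Taxon 7 — a synapomorphy uniting that clade.
wing venation reduced (derived state 'present') is unique to Taxon 7 (autapomorphy; uninformative for grouping).
spiracle pair III lost: derived state 'present' in Taxon 8 only — an autapomorphy, so it tells us nothing about relationships among taxa.
Most parsimonious ingroup topology: (((Taxon 5,Taxon 7),Taxon 1),Taxon 8).
Taxon 8 is sister to the clade containing all other ingroup taxa, so it is the earliest-diverging (most basal) ingroup lineage.

Taxon 8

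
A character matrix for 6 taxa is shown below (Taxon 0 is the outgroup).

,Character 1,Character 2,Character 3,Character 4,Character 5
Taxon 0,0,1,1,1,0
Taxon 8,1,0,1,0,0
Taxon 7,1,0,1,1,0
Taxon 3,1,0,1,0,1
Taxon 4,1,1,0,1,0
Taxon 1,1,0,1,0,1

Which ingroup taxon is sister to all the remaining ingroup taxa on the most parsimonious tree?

Character polarity is set by the outgroup: the derived state is whichever differs from the outgroup's state, so for Character 2, Character 3, Character 4 the derived state is '0', and for the remaining characters it is '1'.
Character 1 (derived state '1') is shared by all ingroup taxa — unites the whole ingroup.
Character 2 (derived state '0') is shared by Taxon 1, Taxon 3, Taxon 7, and Taxon 8 — a synapomorphy uniting that clade.
Character 3: derived state '0' in Taxon 4 only — an autapomorphy, so it tells us nothing about relationships among taxa.
Only Taxon 1, Taxon 3, and Taxon 8 show the derived state '0' for Character 4, supporting them as a clade.
Character 5: derived state '1' in Taxon 1 and Taxon 3 only — synapomorphy for {Taxon 1, Taxon 3}.
Most parsimonious ingroup topology: (((Taxon 8,(Taxon 3,Taxon 1)),Taxon 7),Taxon 4).
Taxon 4 is sister to the clade containing all other ingroup taxa, so it is the earliest-diverging (most basal) ingroup lineage.

Taxon 4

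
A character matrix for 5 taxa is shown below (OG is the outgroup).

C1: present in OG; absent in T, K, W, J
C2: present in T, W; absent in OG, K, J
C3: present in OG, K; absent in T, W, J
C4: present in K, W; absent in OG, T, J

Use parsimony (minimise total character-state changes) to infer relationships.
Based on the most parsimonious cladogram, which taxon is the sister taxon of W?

Character polarity is set by the outgroup: the derived state is whichever differs from the outgroup's state, so for C1, C3 the derived state is 'absent', and for the remaining characters it is 'present'.
C1 (derived state 'absent') is shared by all ingroup taxa — unites the whole ingroup.
C2: derived state 'present' in T and W only — synapomorphy for {T, W}.
Only J, T, and W show the derived state 'absent' for C3, supporting them as a clade.
C4 groups K and W, which is incompatible with the clades supported by the remaining characters; treating it as convergent (homoplasy) costs fewer steps than any alternative tree.
Most parsimonious ingroup topology: (((T,W),J),K).
W and T form a cherry on this tree, so they are sister taxa.

T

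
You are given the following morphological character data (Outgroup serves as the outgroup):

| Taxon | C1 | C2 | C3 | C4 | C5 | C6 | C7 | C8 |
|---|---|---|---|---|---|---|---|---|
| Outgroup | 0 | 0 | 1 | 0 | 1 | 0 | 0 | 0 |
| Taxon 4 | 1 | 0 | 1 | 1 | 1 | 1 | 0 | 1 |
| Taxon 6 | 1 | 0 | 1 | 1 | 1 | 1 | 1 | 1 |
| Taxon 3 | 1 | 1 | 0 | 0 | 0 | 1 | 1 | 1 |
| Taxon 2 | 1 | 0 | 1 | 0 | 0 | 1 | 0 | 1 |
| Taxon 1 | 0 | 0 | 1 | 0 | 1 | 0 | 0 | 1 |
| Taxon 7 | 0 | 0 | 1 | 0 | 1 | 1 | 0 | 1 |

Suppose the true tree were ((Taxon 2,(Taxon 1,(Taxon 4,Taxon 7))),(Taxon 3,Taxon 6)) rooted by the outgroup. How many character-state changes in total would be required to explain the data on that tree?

Map each character onto ((Taxon 2,(Taxon 1,(Taxon 4,Taxon 7))),(Taxon 3,Taxon 6)) (rooted by Outgroup) and count the minimum state changes it requires (Fitch parsimony):
C1: 3; C2: 1; C3: 1; C4: 2; C5: 2; C6: 2; C7: 1; C8: 1.
Total tree length = 13.

13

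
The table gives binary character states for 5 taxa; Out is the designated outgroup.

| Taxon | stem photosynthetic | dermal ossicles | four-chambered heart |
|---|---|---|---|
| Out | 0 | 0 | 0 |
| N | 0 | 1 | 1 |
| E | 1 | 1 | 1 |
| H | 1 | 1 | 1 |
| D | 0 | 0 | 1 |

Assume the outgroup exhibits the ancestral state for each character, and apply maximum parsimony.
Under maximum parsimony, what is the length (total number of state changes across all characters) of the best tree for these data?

The outgroup has state '0' for every character, so '1' is the derived state throughout.
stem photosynthetic: derived state '1' in E and H only — synapomorphy for {E, H}.
dermal ossicles: derived state '1' in E, H, and N only — synapomorphy for {E, H, N}.
All ingroup taxa share the derived state '1' for four-chambered heart; it defines the ingroup but does not resolve relationships within it.
Most parsimonious ingroup topology: ((N,(E,H)),D).
Changes per character on this tree: stem photosynthetic: 1; dermal ossicles: 1; four-chambered heart: 1.
Total = 3.

3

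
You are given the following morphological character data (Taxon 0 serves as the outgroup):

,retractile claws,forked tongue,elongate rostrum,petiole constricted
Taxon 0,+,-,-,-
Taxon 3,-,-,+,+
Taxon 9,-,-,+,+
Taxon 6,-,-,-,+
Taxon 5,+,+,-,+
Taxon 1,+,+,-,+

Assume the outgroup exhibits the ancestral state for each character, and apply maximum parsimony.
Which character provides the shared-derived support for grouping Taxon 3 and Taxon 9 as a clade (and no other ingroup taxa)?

elongate rostrum

Character polarity is set by the outgroup: the derived state is whichever differs from the outgroup's state, so for retractile claws the derived state is '-', and for the remaining characters it is '+'.
Only Taxon 3, Taxon 6, and Taxon 9 show the derived state '-' for retractile claws, supporting them as a clade.
forked tongue: derived state '+' in Taxon 1 and Taxon 5 only — synapomorphy for {Taxon 1, Taxon 5}.
Only Taxon 3 and Taxon 9 show the derived state '+' for elongate rostrum, supporting them as a clade.
All ingroup taxa share the derived state '+' for petiole constricted; it defines the ingroup but does not resolve relationships within it.
Most parsimonious ingroup topology: (((Taxon 3,Taxon 9),Taxon 6),(Taxon 5,Taxon 1)).
The clade {Taxon 3, Taxon 9} is supported by elongate rostrum: its derived state '+' occurs in exactly those taxa and in no other taxon (including the outgroup).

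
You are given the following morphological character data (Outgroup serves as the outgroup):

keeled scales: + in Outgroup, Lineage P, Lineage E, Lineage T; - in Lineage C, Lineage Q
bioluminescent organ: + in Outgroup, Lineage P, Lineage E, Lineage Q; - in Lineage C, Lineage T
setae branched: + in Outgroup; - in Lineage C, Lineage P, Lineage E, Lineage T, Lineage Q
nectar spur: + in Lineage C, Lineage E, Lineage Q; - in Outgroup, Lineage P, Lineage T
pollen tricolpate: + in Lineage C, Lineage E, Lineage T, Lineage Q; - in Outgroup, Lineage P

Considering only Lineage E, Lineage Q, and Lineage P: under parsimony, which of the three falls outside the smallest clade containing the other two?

Character polarity is set by the outgroup: the derived state is whichever differs from the outgroup's state, so for keeled scales, bioluminescent organ, setae branched the derived state is '-', and for the remaining characters it is '+'.
keeled scales (derived state '-') is shared by Lineage C and Lineage Q — a synapomorphy uniting that clade.
bioluminescent organ (state '-') occurs in Lineage C and Lineage T but conflicts with the nesting implied by the other characters — most parsimoniously interpreted as homoplasy.
All ingroup taxa share the derived state '-' for setae branched; it defines the ingroup but does not resolve relationships within it.
Only Lineage C, Lineage E, and Lineage Q show the derived state '+' for nectar spur, supporting them as a clade.
pollen tricolpate (derived state '+') is shared by Lineage C, Lineage E, Lineage Q, and Lineage T — a synapomorphy uniting that clade.
Most parsimonious ingroup topology: ((((Lineage C,Lineage Q),Lineage E),Lineage T),Lineage P).
Lineage Q and Lineage E share a more recent common ancestor with each other than either does with Lineage P, so Lineage P is the least closely related of the three.

Lineage P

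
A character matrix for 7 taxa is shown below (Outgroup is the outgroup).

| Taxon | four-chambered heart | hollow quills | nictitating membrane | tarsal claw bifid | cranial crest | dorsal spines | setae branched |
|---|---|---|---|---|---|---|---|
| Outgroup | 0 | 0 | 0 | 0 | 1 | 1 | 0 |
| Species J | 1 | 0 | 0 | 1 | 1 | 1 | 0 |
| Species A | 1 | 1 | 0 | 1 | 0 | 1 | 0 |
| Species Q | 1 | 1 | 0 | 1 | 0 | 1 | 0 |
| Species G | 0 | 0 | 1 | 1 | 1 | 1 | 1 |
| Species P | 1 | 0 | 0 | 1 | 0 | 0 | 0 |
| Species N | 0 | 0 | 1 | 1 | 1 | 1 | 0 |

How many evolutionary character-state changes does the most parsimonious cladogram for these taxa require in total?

Character polarity is set by the outgroup: the derived state is whichever differs from the outgroup's state, so for cranial crest, dorsal spines the derived state is '0', and for the remaining characters it is '1'.
Only Species A, Species J, Species P, and Species Q show the derived state '1' for four-chambered heart, supporting them as a clade.
hollow quills: derived state '1' in Species A and Species Q only — synapomorphy for {Species A, Species Q}.
nictitating membrane: derived state '1' in Species G and Species N only — synapomorphy for {Species G, Species N}.
All ingroup taxa share the derived state '1' for tarsal claw bifid; it defines the ingroup but does not resolve relationships within it.
cranial crest: derived state '0' in Species A, Species P, and Species Q only — synapomorphy for {Species A, Species P, Species Q}.
dorsal spines (derived state '0') is unique to Species P (autapomorphy; uninformative for grouping).
setae branched (derived state '1') is unique to Species G (autapomorphy; uninformative for grouping).
Most parsimonious ingroup topology: ((Species J,((Species A,Species Q),Species P)),(Species G,Species N)).
Changes per character on this tree: four-chambered heart: 1; hollow quills: 1; nictitating membrane: 1; tarsal claw bifid: 1; cranial crest: 1; dorsal spines: 1; setae branched: 1.
Total = 7.

7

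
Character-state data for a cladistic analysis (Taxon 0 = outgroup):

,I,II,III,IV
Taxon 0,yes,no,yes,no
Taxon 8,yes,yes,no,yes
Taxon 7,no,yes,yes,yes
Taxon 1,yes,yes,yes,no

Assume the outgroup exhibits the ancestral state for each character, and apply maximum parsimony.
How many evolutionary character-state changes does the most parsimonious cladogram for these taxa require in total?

Character polarity is set by the outgroup: the derived state is whichever differs from the outgroup's state, so for I, III the derived state is 'no', and for the remaining characters it is 'yes'.
I (derived state 'no') is unique to Taxon 7 (autapomorphy; uninformative for grouping).
II (derived state 'yes') is shared by all ingroup taxa — unites the whole ingroup.
III: derived state 'no' in Taxon 8 only — an autapomorphy, so it tells us nothing about relationships among taxa.
Only Taxon 7 and Taxon 8 show the derived state 'yes' for IV, supporting them as a clade.
Most parsimonious ingroup topology: ((Taxon 8,Taxon 7),Taxon 1).
Changes per character on this tree: I: 1; II: 1; III: 1; IV: 1.
Total = 4.

4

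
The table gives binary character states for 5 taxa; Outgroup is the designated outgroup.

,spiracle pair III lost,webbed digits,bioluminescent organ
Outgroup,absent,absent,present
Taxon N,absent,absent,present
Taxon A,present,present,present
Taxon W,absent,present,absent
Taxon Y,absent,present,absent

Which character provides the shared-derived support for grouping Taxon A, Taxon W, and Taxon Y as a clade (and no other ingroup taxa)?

webbed digits

Character polarity is set by the outgroup: the derived state is whichever differs from the outgroup's state, so for bioluminescent organ the derived state is 'absent', and for the remaining characters it is 'present'.
spiracle pair III lost: derived state 'present' in Taxon A only — an autapomorphy, so it tells us nothing about relationships among taxa.
Only Taxon A, Taxon W, and Taxon Y show the derived state 'present' for webbed digits, supporting them as a clade.
Only Taxon W and Taxon Y show the derived state 'absent' for bioluminescent organ, supporting them as a clade.
Most parsimonious ingroup topology: (Taxon N,(Taxon A,(Taxon W,Taxon Y))).
The clade {Taxon A, Taxon W, Taxon Y} is supported by webbed digits: its derived state 'present' occurs in exactly those taxa and in no other taxon (including the outgroup).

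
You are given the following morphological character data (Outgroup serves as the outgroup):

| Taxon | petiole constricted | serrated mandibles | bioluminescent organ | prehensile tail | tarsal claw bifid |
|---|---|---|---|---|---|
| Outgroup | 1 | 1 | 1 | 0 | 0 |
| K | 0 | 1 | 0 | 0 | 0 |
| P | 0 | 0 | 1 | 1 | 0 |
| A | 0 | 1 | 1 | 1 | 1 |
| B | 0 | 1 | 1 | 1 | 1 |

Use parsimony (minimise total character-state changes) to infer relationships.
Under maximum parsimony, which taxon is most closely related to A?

Character polarity is set by the outgroup: the derived state is whichever differs from the outgroup's state, so for petiole constricted, serrated mandibles, bioluminescent organ the derived state is '0', and for the remaining characters it is '1'.
All ingroup taxa share the derived state '0' for petiole constricted; it defines the ingroup but does not resolve relationships within it.
serrated mandibles: derived state '0' in P only — an autapomorphy, so it tells us nothing about relationships among taxa.
bioluminescent organ: derived state '0' in K only — an autapomorphy, so it tells us nothing about relationships among taxa.
Only A, B, and P show the derived state '1' for prehensile tail, supporting them as a clade.
Only A and B show the derived state '1' for tarsal claw bifid, supporting them as a clade.
Most parsimonious ingroup topology: (K,(P,(A,B))).
A and B form a cherry on this tree, so they are sister taxa.

B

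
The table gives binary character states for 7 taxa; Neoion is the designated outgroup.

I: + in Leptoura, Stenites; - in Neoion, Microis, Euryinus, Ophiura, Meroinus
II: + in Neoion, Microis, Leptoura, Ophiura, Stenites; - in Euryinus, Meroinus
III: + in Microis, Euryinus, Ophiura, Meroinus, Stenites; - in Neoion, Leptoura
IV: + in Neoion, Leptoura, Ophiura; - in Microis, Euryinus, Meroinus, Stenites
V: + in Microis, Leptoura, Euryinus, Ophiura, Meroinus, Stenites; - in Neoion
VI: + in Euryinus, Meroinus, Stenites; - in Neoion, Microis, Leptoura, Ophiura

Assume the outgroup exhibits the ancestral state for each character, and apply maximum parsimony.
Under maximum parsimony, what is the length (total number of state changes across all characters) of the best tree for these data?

7

Character polarity is set by the outgroup: the derived state is whichever differs from the outgroup's state, so for II, IV the derived state is '-', and for the remaining characters it is '+'.
I (state '+') occurs in Leptoura and Stenites but conflicts with the nesting implied by the other characters — most parsimoniously interpreted as homoplasy.
II: derived state '-' in Euryinus and Meroinus only — synapomorphy for {Euryinus, Meroinus}.
III: derived state '+' in Euryinus, Meroinus, Microis, Ophiura, and Stenites only — synapomorphy for {Euryinus, Meroinus, Microis, Ophiura, Stenites}.
IV (derived state '-') is shared by Euryinus, Meroinus, Microis, and Stenites — a synapomorphy uniting that clade.
V (derived state '+') is shared by all ingroup taxa — unites the whole ingroup.
Only Euryinus, Meroinus, and Stenites show the derived state '+' for VI, supporting them as a clade.
Most parsimonious ingroup topology: (((Microis,((Euryinus,Meroinus),Stenites)),Ophiura),Leptoura).
Changes per character on this tree: I: 2; II: 1; III: 1; IV: 1; V: 1; VI: 1.
Total = 7.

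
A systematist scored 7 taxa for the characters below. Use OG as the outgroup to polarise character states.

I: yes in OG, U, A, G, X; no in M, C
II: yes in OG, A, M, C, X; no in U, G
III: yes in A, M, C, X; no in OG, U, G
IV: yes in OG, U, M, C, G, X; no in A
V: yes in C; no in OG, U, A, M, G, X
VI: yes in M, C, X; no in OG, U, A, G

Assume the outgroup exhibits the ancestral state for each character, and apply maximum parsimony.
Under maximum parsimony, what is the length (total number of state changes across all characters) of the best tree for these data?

Character polarity is set by the outgroup: the derived state is whichever differs from the outgroup's state, so for I, II, IV the derived state is 'no', and for the remaining characters it is 'yes'.
I: derived state 'no' in C and M only — synapomorphy for {C, M}.
II (derived state 'no') is shared by G and U — a synapomorphy uniting that clade.
Only A, C, M, and X show the derived state 'yes' for III, supporting them as a clade.
IV: derived state 'no' in A only — an autapomorphy, so it tells us nothing about relationships among taxa.
V: derived state 'yes' in C only — an autapomorphy, so it tells us nothing about relationships among taxa.
VI: derived state 'yes' in C, M, and X only — synapomorphy for {C, M, X}.
Most parsimonious ingroup topology: ((U,G),(A,((M,C),X))).
Changes per character on this tree: I: 1; II: 1; III: 1; IV: 1; V: 1; VI: 1.
Total = 6.

6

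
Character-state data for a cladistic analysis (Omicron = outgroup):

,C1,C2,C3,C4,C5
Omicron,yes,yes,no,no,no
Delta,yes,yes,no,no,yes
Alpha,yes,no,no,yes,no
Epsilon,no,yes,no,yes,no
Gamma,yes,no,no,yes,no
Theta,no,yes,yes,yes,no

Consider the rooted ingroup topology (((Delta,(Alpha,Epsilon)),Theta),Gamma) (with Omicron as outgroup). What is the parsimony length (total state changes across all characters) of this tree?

8

Map each character onto (((Delta,(Alpha,Epsilon)),Theta),Gamma) (rooted by Omicron) and count the minimum state changes it requires (Fitch parsimony):
C1: 2; C2: 2; C3: 1; C4: 2; C5: 1.
Total tree length = 8.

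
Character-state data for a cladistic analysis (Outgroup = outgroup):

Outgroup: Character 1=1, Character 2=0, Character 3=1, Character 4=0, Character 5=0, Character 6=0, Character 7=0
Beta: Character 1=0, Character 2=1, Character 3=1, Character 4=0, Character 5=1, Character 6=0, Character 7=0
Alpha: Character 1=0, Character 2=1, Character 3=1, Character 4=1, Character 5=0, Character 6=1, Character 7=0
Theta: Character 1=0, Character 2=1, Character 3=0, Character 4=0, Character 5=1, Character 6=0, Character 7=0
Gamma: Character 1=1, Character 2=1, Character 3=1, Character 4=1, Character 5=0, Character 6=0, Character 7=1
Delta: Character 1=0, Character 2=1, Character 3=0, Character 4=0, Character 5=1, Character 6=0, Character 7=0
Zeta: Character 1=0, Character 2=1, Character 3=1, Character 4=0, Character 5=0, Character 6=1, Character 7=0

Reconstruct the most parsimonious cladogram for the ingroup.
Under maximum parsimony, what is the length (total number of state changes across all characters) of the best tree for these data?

8

Character polarity is set by the outgroup: the derived state is whichever differs from the outgroup's state, so for Character 1, Character 3 the derived state is '0', and for the remaining characters it is '1'.
Character 1 (derived state '0') is shared by Alpha, Beta, Delta, Theta, and Zeta — a synapomorphy uniting that clade.
Character 2 (derived state '1') is shared by all ingroup taxa — unites the whole ingroup.
Only Delta and Theta show the derived state '0' for Character 3, supporting them as a clade.
Character 4 groups Alpha and Gamma, which is incompatible with the clades supported by the remaining characters; treating it as convergent (homoplasy) costs fewer steps than any alternative tree.
Character 5: derived state '1' in Beta, Delta, and Theta only — synapomorphy for {Beta, Delta, Theta}.
Only Alpha and Zeta show the derived state '1' for Character 6, supporting them as a clade.
Character 7: derived state '1' in Gamma only — an autapomorphy, so it tells us nothing about relationships among taxa.
Most parsimonious ingroup topology: ((((Theta,Delta),Beta),(Zeta,Alpha)),Gamma).
Changes per character on this tree: Character 1: 1; Character 2: 1; Character 3: 1; Character 4: 2; Character 5: 1; Character 6: 1; Character 7: 1.
Total = 8.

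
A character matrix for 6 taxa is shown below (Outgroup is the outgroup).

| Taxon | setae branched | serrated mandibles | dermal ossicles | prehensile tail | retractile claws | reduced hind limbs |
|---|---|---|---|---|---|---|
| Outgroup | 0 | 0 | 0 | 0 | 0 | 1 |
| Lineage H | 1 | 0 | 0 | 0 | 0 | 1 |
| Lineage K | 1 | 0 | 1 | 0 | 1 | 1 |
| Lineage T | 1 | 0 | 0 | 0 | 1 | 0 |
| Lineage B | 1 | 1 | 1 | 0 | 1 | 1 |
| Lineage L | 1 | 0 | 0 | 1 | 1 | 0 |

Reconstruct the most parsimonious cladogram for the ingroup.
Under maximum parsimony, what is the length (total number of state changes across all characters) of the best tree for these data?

6

Character polarity is set by the outgroup: the derived state is whichever differs from the outgroup's state, so for reduced hind limbs the derived state is '0', and for the remaining characters it is '1'.
All ingroup taxa share the derived state '1' for setae branched; it defines the ingroup but does not resolve relationships within it.
serrated mandibles: derived state '1' in Lineage B only — an autapomorphy, so it tells us nothing about relationships among taxa.
Only Lineage B and Lineage K show the derived state '1' for dermal ossicles, supporting them as a clade.
prehensile tail: derived state '1' in Lineage L only — an autapomorphy, so it tells us nothing about relationships among taxa.
Only Lineage B, Lineage K, Lineage L, and Lineage T show the derived state '1' for retractile claws, supporting them as a clade.
Only Lineage L and Lineage T show the derived state '0' for reduced hind limbs, supporting them as a clade.
Most parsimonious ingroup topology: (Lineage H,((Lineage K,Lineage B),(Lineage T,Lineage L))).
Changes per character on this tree: setae branched: 1; serrated mandibles: 1; dermal ossicles: 1; prehensile tail: 1; retractile claws: 1; reduced hind limbs: 1.
Total = 6.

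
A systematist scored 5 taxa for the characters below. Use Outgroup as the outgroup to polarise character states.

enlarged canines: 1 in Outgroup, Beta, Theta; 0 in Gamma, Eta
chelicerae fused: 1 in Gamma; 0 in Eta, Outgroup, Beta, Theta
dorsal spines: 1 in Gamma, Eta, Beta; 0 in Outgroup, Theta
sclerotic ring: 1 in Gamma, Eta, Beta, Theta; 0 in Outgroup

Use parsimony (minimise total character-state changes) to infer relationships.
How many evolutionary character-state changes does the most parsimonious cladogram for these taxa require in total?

4

Character polarity is set by the outgroup: the derived state is whichever differs from the outgroup's state, so for enlarged canines the derived state is '0', and for the remaining characters it is '1'.
enlarged canines: derived state '0' in Eta and Gamma only — synapomorphy for {Eta, Gamma}.
chelicerae fused (derived state '1') is unique to Gamma (autapomorphy; uninformative for grouping).
dorsal spines (derived state '1') is shared by Beta, Eta, and Gamma — a synapomorphy uniting that clade.
sclerotic ring (derived state '1') is shared by all ingroup taxa — unites the whole ingroup.
Most parsimonious ingroup topology: (Theta,((Eta,Gamma),Beta)).
Changes per character on this tree: enlarged canines: 1; chelicerae fused: 1; dorsal spines: 1; sclerotic ring: 1.
Total = 4.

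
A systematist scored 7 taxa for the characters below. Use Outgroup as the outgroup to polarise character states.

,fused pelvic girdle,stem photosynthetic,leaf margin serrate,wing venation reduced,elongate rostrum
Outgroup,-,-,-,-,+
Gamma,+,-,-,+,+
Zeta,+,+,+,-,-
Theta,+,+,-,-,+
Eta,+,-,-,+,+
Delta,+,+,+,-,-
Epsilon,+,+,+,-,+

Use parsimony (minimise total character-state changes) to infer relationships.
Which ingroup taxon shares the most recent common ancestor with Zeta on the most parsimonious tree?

Delta

Character polarity is set by the outgroup: the derived state is whichever differs from the outgroup's state, so for elongate rostrum the derived state is '-', and for the remaining characters it is '+'.
fused pelvic girdle (derived state '+') is shared by all ingroup taxa — unites the whole ingroup.
stem photosynthetic (derived state '+') is shared by Delta, Epsilon, Theta, and Zeta — a synapomorphy uniting that clade.
leaf margin serrate (derived state '+') is shared by Delta, Epsilon, and Zeta — a synapomorphy uniting that clade.
Only Eta and Gamma show the derived state '+' for wing venation reduced, supporting them as a clade.
elongate rostrum: derived state '-' in Delta and Zeta only — synapomorphy for {Delta, Zeta}.
Most parsimonious ingroup topology: ((Gamma,Eta),(((Zeta,Delta),Epsilon),Theta)).
Zeta and Delta form a cherry on this tree, so they are sister taxa.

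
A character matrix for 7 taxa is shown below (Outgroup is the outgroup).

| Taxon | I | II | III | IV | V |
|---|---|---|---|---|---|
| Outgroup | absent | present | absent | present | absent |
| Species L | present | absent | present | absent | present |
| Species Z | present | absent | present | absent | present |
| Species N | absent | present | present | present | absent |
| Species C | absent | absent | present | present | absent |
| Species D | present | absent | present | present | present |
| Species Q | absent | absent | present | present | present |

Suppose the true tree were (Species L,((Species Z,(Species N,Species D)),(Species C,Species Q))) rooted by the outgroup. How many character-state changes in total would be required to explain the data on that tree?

Map each character onto (Species L,((Species Z,(Species N,Species D)),(Species C,Species Q))) (rooted by Outgroup) and count the minimum state changes it requires (Fitch parsimony):
I: 3; II: 2; III: 1; IV: 2; V: 3.
Total tree length = 11.

11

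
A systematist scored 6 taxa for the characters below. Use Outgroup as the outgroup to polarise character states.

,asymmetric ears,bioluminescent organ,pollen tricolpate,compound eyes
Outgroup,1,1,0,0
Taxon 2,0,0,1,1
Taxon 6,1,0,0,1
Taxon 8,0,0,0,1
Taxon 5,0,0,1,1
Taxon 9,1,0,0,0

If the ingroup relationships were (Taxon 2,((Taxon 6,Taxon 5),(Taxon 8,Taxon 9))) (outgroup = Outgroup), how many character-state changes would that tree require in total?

Map each character onto (Taxon 2,((Taxon 6,Taxon 5),(Taxon 8,Taxon 9))) (rooted by Outgroup) and count the minimum state changes it requires (Fitch parsimony):
asymmetric ears: 3; bioluminescent organ: 1; pollen tricolpate: 2; compound eyes: 2.
Total tree length = 8.

8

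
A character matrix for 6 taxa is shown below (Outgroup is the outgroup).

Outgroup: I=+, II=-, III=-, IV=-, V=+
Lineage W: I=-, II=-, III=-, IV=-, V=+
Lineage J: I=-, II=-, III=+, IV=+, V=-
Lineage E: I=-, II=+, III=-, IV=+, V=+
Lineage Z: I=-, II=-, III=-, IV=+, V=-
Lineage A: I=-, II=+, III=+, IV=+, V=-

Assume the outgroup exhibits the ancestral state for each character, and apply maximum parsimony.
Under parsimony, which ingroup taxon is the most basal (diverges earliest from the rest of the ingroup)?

Character polarity is set by the outgroup: the derived state is whichever differs from the outgroup's state, so for I, V the derived state is '-', and for the remaining characters it is '+'.
I (derived state '-') is shared by all ingroup taxa — unites the whole ingroup.
II groups Lineage A and Lineage E, which is incompatible with the clades supported by the remaining characters; treating it as convergent (homoplasy) costs fewer steps than any alternative tree.
III (derived state '+') is shared by Lineage A and Lineage J — a synapomorphy uniting that clade.
IV (derived state '+') is shared by Lineage A, Lineage E, Lineage J, and Lineage Z — a synapomorphy uniting that clade.
V (derived state '-') is shared by Lineage A, Lineage J, and Lineage Z — a synapomorphy uniting that clade.
Most parsimonious ingroup topology: (Lineage W,(((Lineage J,Lineage A),Lineage Z),Lineage E)).
Lineage W is sister to the clade containing all other ingroup taxa, so it is the earliest-diverging (most basal) ingroup lineage.

Lineage W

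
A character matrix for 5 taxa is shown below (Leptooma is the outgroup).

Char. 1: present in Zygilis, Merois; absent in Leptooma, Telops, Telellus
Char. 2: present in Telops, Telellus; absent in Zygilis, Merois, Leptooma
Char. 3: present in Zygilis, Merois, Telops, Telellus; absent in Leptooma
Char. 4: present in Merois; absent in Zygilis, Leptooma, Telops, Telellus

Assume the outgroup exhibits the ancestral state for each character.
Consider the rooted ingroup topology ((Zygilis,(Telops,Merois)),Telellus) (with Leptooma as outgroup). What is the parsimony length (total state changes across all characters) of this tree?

6

Map each character onto ((Zygilis,(Telops,Merois)),Telellus) (rooted by Leptooma) and count the minimum state changes it requires (Fitch parsimony):
Char. 1: 2; Char. 2: 2; Char. 3: 1; Char. 4: 1.
Total tree length = 6.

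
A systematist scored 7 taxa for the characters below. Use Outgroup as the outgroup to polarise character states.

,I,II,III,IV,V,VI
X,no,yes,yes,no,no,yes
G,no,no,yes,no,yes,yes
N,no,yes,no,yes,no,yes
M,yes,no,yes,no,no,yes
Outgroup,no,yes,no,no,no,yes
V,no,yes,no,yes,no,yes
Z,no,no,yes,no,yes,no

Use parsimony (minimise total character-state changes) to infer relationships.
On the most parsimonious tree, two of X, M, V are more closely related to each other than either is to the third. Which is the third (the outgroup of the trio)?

Character polarity is set by the outgroup: the derived state is whichever differs from the outgroup's state, so for II, VI the derived state is 'no', and for the remaining characters it is 'yes'.
I (derived state 'yes') is unique to M (autapomorphy; uninformative for grouping).
II (derived state 'no') is shared by G, M, and Z — a synapomorphy uniting that clade.
III (derived state 'yes') is shared by G, M, X, and Z — a synapomorphy uniting that clade.
IV: derived state 'yes' in N and V only — synapomorphy for {N, V}.
V (derived state 'yes') is shared by G and Z — a synapomorphy uniting that clade.
VI: derived state 'no' in Z only — an autapomorphy, so it tells us nothing about relationships among taxa.
Most parsimonious ingroup topology: ((V,N),(X,(M,(Z,G)))).
X and M share a more recent common ancestor with each other than either does with V, so V is the least closely related of the three.

V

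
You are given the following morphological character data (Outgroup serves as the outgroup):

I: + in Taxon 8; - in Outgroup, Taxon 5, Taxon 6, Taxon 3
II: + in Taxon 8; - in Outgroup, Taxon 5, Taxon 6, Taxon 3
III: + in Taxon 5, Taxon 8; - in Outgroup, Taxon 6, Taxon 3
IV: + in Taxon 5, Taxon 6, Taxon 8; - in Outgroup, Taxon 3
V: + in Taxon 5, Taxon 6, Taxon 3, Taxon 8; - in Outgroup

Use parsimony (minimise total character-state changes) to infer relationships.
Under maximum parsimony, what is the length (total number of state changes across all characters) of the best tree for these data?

5

The outgroup has state '-' for every character, so '+' is the derived state throughout.
I (derived state '+') is unique to Taxon 8 (autapomorphy; uninformative for grouping).
II (derived state '+') is unique to Taxon 8 (autapomorphy; uninformative for grouping).
III (derived state '+') is shared by Taxon 5 and Taxon 8 — a synapomorphy uniting that clade.
IV: derived state '+' in Taxon 5, Taxon 6, and Taxon 8 only — synapomorphy for {Taxon 5, Taxon 6, Taxon 8}.
V (derived state '+') is shared by all ingroup taxa — unites the whole ingroup.
Most parsimonious ingroup topology: (((Taxon 5,Taxon 8),Taxon 6),Taxon 3).
Changes per character on this tree: I: 1; II: 1; III: 1; IV: 1; V: 1.
Total = 5.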